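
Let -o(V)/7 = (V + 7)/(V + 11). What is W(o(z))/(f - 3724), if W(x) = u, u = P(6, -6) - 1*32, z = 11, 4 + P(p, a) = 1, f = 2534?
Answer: 1/34 ≈ 0.029412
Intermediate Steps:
P(p, a) = -3 (P(p, a) = -4 + 1 = -3)
u = -35 (u = -3 - 1*32 = -3 - 32 = -35)
o(V) = -7*(7 + V)/(11 + V) (o(V) = -7*(V + 7)/(V + 11) = -7*(7 + V)/(11 + V))
W(x) = -35
W(o(z))/(f - 3724) = -35/(2534 - 3724) = -35/(-1190) = -35*(-1/1190) = 1/34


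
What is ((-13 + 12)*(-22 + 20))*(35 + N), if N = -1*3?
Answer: 64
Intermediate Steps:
N = -3
((-13 + 12)*(-22 + 20))*(35 + N) = ((-13 + 12)*(-22 + 20))*(35 - 3) = -1*(-2)*32 = 2*32 = 64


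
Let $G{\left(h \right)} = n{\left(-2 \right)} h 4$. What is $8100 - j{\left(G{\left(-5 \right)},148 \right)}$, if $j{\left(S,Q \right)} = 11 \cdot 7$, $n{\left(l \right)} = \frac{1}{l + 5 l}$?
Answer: $8023$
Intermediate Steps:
$n{\left(l \right)} = \frac{1}{6 l}$
$G{\left(h \right)} = - \frac{h}{3}$ ($G{\left(h \right)} = \frac{1}{6 \left(-2\right)} h 4 = \frac{1}{6} \left(- \frac{1}{2}\right) h 4 = - \frac{h}{12} \cdot 4 = - \frac{h}{3}$)
$j{\left(S,Q \right)} = 77$
$8100 - j{\left(G{\left(-5 \right)},148 \right)} = 8100 - 77 = 8023$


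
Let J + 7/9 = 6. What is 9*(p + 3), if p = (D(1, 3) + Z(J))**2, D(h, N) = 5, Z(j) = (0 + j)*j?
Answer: 6852679/729 ≈ 9400.1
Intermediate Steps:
J = 47/9 (J = -7/9 + 6 = 47/9 ≈ 5.2222)
Z(j) = j**2 (Z(j) = j*j = j**2)
p = 6832996/6561 (p = (5 + (47/9)**2)**2 = (5 + 2209/81)**2 = (2614/81)**2 = 6832996/6561 ≈ 1041.5)
9*(p + 3) = 9*(6832996/6561 + 3) = 9*(6852679/6561) = 6852679/729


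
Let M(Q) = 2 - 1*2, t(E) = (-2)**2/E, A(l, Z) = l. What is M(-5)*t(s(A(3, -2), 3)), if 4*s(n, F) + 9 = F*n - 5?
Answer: 0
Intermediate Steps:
s(n, F) = -7/2 + F*n/4 (s(n, F) = -9/4 + (F*n - 5)/4 = -9/4 + (-5 + F*n)/4 = -9/4 + (-5/4 + F*n/4) = -7/2 + F*n/4)
t(E) = 4/E
M(Q) = 0 (M(Q) = 2 - 2 = 0)
M(-5)*t(s(A(3, -2), 3)) = 0*(4/(-7/2 + (1/4)*3*3)) = 0*(4/(-7/2 + 9/4)) = 0*(4/(-5/4)) = 0*(4*(-4/5)) = 0*(-16/5) = 0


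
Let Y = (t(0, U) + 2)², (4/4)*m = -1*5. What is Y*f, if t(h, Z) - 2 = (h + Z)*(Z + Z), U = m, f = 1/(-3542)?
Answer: -1458/1771 ≈ -0.82326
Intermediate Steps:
m = -5 (m = -1*5 = -5)
f = -1/3542 ≈ -0.00028233
U = -5
t(h, Z) = 2 + 2*Z*(Z + h) (t(h, Z) = 2 + (h + Z)*(Z + Z) = 2 + (Z + h)*(2*Z) = 2 + 2*Z*(Z + h))
Y = 2916 (Y = ((2 + 2*(-5)² + 2*(-5)*0) + 2)² = ((2 + 2*25 + 0) + 2)² = ((2 + 50 + 0) + 2)² = (52 + 2)² = 54² = 2916)
Y*f = 2916*(-1/3542) = -1458/1771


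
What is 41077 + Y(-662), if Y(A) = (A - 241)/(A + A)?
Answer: 54386851/1324 ≈ 41078.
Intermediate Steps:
Y(A) = (-241 + A)/(2*A) (Y(A) = (-241 + A)/((2*A)) = (-241 + A)*(1/(2*A)) = (-241 + A)/(2*A))
41077 + Y(-662) = 41077 + (½)*(-241 - 662)/(-662) = 41077 + (½)*(-1/662)*(-903) = 41077 + 903/1324 = 54386851/1324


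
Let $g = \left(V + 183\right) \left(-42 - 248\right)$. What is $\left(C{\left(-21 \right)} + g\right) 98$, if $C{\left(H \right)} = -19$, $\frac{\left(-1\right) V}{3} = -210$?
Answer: $-23107322$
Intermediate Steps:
$V = 630$ ($V = \left(-3\right) \left(-210\right) = 630$)
$g = -235770$ ($g = \left(630 + 183\right) \left(-42 - 248\right) = 813 \left(-290\right) = -235770$)
$\left(C{\left(-21 \right)} + g\right) 98 = \left(-19 - 235770\right) 98 = \left(-235789\right) 98 = -23107322$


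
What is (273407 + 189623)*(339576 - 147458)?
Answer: 88956397540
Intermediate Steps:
(273407 + 189623)*(339576 - 147458) = 463030*192118 = 88956397540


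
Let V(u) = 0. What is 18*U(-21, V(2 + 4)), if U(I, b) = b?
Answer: 0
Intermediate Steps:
18*U(-21, V(2 + 4)) = 18*0 = 0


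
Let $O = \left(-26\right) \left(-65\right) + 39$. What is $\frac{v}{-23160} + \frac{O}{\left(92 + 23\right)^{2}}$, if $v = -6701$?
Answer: $\frac{25732873}{61258200} \approx 0.42007$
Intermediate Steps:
$O = 1729$ ($O = 1690 + 39 = 1729$)
$\frac{v}{-23160} + \frac{O}{\left(92 + 23\right)^{2}} = - \frac{6701}{-23160} + \frac{1729}{\left(92 + 23\right)^{2}} = \left(-6701\right) \left(- \frac{1}{23160}\right) + \frac{1729}{115^{2}} = \frac{6701}{23160} + \frac{1729}{13225} = \frac{25732873}{61258200}$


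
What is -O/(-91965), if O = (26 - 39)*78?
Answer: -338/30655 ≈ -0.011026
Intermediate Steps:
O = -1014 (O = -13*78 = -1014)
-O/(-91965) = -1*(-1014)/(-91965) = 1014*(-1/91965) = -338/30655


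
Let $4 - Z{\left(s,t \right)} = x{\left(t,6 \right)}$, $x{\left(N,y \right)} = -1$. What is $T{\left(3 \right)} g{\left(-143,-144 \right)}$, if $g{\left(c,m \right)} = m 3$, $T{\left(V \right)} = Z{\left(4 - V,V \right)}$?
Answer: $-2160$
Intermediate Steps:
$Z{\left(s,t \right)} = 5$ ($Z{\left(s,t \right)} = 4 - -1 = 4 + 1 = 5$)
$T{\left(V \right)} = 5$
$g{\left(c,m \right)} = 3 m$
$T{\left(3 \right)} g{\left(-143,-144 \right)} = 5 \cdot 3 \left(-144\right) = 5 \left(-432\right) = -2160$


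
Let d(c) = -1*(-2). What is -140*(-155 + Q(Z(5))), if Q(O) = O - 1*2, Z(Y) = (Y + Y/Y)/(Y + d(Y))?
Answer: 21860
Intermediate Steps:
d(c) = 2
Z(Y) = (1 + Y)/(2 + Y) (Z(Y) = (Y + Y/Y)/(Y + 2) = (Y + 1)/(2 + Y) = (1 + Y)/(2 + Y))
Q(O) = -2 + O (Q(O) = O - 2 = -2 + O)
-140*(-155 + Q(Z(5))) = -140*(-155 + (-2 + (1 + 5)/(2 + 5))) = -140*(-155 + (-2 + 6/7)) = -140*(-155 - 8/7) = -140*(-1093/7) = 21860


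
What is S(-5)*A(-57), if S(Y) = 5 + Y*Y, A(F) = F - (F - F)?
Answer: -1710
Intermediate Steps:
A(F) = F (A(F) = F - 1*0 = F + 0 = F)
S(Y) = 5 + Y²
S(-5)*A(-57) = (5 + (-5)²)*(-57) = (5 + 25)*(-57) = 30*(-57) = -1710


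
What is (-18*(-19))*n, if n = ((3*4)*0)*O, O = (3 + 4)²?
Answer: 0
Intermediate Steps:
O = 49 (O = 7² = 49)
n = 0 (n = ((3*4)*0)*49 = (12*0)*49 = 0*49 = 0)
(-18*(-19))*n = -18*(-19)*0 = 342*0 = 0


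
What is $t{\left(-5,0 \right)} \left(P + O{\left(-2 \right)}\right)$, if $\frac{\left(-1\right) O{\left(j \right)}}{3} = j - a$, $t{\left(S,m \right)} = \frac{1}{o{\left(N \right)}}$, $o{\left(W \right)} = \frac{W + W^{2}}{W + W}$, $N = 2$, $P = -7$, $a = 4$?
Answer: $\frac{22}{3} \approx 7.3333$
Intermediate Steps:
$o{\left(W \right)} = \frac{W + W^{2}}{2 W}$
$t{\left(S,m \right)} = \frac{2}{3}$ ($t{\left(S,m \right)} = \frac{1}{\frac{1}{2} + \frac{1}{2} \cdot 2} = \frac{1}{\frac{1}{2} + 1} = \frac{1}{\frac{3}{2}} = \frac{2}{3}$)
$O{\left(j \right)} = 12 - 3 j$ ($O{\left(j \right)} = - 3 \left(j - 4\right) = - 3 \left(-4 + j\right) = 12 - 3 j$)
$t{\left(-5,0 \right)} \left(P + O{\left(-2 \right)}\right) = \frac{2 \left(-7 + \left(12 - -6\right)\right)}{3} = \frac{2 \left(-7 + \left(12 + 6\right)\right)}{3} = \frac{2 \left(-7 + 18\right)}{3} = \frac{2}{3} \cdot 11 = \frac{22}{3}$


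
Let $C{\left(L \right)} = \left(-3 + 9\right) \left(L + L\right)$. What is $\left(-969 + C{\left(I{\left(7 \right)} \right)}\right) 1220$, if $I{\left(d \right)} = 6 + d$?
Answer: $-991860$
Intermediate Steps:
$C{\left(L \right)} = 12 L$ ($C{\left(L \right)} = 6 \cdot 2 L = 12 L$)
$\left(-969 + C{\left(I{\left(7 \right)} \right)}\right) 1220 = \left(-969 + 12 \left(6 + 7\right)\right) 1220 = \left(-969 + 12 \cdot 13\right) 1220 = \left(-969 + 156\right) 1220 = \left(-813\right) 1220 = -991860$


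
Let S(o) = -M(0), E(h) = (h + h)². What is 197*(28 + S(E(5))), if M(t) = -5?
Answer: 6501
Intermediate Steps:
E(h) = 4*h² (E(h) = (2*h)² = 4*h²)
S(o) = 5 (S(o) = -1*(-5) = 5)
197*(28 + S(E(5))) = 197*(28 + 5) = 197*33 = 6501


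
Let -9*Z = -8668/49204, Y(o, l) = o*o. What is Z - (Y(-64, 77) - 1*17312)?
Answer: 1463132311/110709 ≈ 13216.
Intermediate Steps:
Y(o, l) = o²
Z = 2167/110709 (Z = -(-8668)/(9*49204) = -⅑*(-2167/12301) = 2167/110709 ≈ 0.019574)
Z - (Y(-64, 77) - 1*17312) = 2167/110709 - ((-64)² - 1*17312) = 2167/110709 - (4096 - 17312) = 2167/110709 - 1*(-13216) = 2167/110709 + 13216 = 1463132311/110709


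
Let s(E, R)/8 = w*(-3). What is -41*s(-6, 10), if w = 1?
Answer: 984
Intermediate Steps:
s(E, R) = -24 (s(E, R) = 8*(1*(-3)) = 8*(-3) = -24)
-41*s(-6, 10) = -41*(-24) = 984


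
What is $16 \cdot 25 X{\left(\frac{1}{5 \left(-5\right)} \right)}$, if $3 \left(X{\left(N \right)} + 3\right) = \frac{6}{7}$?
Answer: $- \frac{7600}{7} \approx -1085.7$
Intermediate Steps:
$X{\left(N \right)} = - \frac{19}{7}$ ($X{\left(N \right)} = -3 + \frac{6 \cdot \frac{1}{7}}{3} = -3 + \frac{1}{3} \cdot \frac{6}{7} = -3 + \frac{2}{7} = - \frac{19}{7}$)
$16 \cdot 25 X{\left(\frac{1}{5 \left(-5\right)} \right)} = 16 \cdot 25 \left(- \frac{19}{7}\right) = 400 \left(- \frac{19}{7}\right) = - \frac{7600}{7}$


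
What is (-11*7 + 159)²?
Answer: 6724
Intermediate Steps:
(-11*7 + 159)² = (-77 + 159)² = 82² = 6724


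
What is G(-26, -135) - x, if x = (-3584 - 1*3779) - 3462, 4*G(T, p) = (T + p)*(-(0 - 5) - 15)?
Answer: 22455/2 ≈ 11228.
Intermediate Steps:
G(T, p) = -5*T/2 - 5*p/2 (G(T, p) = ((T + p)*(-(0 - 5) - 15))/4 = ((T + p)*(-1*(-5) - 15))/4 = ((T + p)*(5 - 15))/4 = ((T + p)*(-10))/4 = (-10*T - 10*p)/4 = -5*T/2 - 5*p/2)
x = -10825 (x = (-3584 - 3779) - 3462 = -7363 - 3462 = -10825)
G(-26, -135) - x = (-5/2*(-26) - 5/2*(-135)) - 1*(-10825) = (65 + 675/2) + 10825 = 805/2 + 10825 = 22455/2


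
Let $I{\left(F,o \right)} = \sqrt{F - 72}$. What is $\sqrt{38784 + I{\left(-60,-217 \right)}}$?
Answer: $\sqrt{38784 + 2 i \sqrt{33}} \approx 196.94 + 0.029 i$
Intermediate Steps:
$I{\left(F,o \right)} = \sqrt{-72 + F}$
$\sqrt{38784 + I{\left(-60,-217 \right)}} = \sqrt{38784 + \sqrt{-72 - 60}} = \sqrt{38784 + \sqrt{-132}} = \sqrt{38784 + 2 i \sqrt{33}}$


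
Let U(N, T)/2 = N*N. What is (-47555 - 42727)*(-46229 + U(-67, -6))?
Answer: 3363094782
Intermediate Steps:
U(N, T) = 2*N² (U(N, T) = 2*(N*N) = 2*N²)
(-47555 - 42727)*(-46229 + U(-67, -6)) = (-47555 - 42727)*(-46229 + 2*(-67)²) = -90282*(-46229 + 2*4489) = -90282*(-46229 + 8978) = -90282*(-37251) = 3363094782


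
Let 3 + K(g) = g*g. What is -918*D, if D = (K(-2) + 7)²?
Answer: -58752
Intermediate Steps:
K(g) = -3 + g² (K(g) = -3 + g*g = -3 + g²)
D = 64 (D = ((-3 + (-2)²) + 7)² = ((-3 + 4) + 7)² = (1 + 7)² = 8² = 64)
-918*D = -918*64 = -58752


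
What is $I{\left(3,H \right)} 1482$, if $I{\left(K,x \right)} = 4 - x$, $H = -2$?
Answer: $8892$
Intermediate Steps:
$I{\left(3,H \right)} 1482 = \left(4 - -2\right) 1482 = \left(4 + 2\right) 1482 = 6 \cdot 1482 = 8892$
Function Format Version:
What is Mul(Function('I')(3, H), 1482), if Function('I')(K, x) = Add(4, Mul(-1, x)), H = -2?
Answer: 8892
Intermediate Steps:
Mul(Function('I')(3, H), 1482) = Mul(Add(4, Mul(-1, -2)), 1482) = Mul(Add(4, 2), 1482) = Mul(6, 1482) = 8892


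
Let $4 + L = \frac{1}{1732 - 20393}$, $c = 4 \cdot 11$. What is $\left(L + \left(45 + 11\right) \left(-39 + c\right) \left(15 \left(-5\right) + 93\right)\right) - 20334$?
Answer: $- \frac{285475979}{18661} \approx -15298.0$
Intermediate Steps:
$c = 44$
$L = - \frac{74645}{18661}$ ($L = -4 + \frac{1}{1732 - 20393} = -4 + \frac{1}{-18661} = -4 - \frac{1}{18661} = - \frac{74645}{18661} \approx -4.0001$)
$\left(L + \left(45 + 11\right) \left(-39 + c\right) \left(15 \left(-5\right) + 93\right)\right) - 20334 = \left(- \frac{74645}{18661} + \left(45 + 11\right) \left(-39 + 44\right) \left(15 \left(-5\right) + 93\right)\right) - 20334 = \left(- \frac{74645}{18661} + 56 \cdot 5 \left(-75 + 93\right)\right) - 20334 = \left(- \frac{74645}{18661} + 280 \cdot 18\right) - 20334 = \left(- \frac{74645}{18661} + 5040\right) - 20334 = \frac{93976795}{18661} - 20334 = - \frac{285475979}{18661}$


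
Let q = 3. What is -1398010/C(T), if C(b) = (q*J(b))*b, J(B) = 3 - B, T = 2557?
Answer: 699005/9795867 ≈ 0.071357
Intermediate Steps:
C(b) = b*(9 - 3*b) (C(b) = (3*(3 - b))*b = (9 - 3*b)*b = b*(9 - 3*b))
-1398010/C(T) = -1398010*1/(7671*(3 - 1*2557)) = -1398010*1/(7671*(3 - 2557)) = -1398010/(3*2557*(-2554)) = -1398010/(-19591734) = -1398010*(-1/19591734) = 699005/9795867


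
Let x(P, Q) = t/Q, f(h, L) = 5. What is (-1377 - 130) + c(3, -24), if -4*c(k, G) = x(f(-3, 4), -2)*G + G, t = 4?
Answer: -1513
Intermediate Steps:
x(P, Q) = 4/Q
c(k, G) = G/4 (c(k, G) = -((4/(-2))*G + G)/4 = -((4*(-½))*G + G)/4 = -(-2*G + G)/4 = -(-1)*G/4 = G/4)
(-1377 - 130) + c(3, -24) = (-1377 - 130) + (¼)*(-24) = -1507 - 6 = -1513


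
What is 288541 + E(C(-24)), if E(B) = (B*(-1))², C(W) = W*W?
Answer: 620317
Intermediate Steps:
C(W) = W²
E(B) = B² (E(B) = (-B)² = B²)
288541 + E(C(-24)) = 288541 + ((-24)²)² = 288541 + 576² = 288541 + 331776 = 620317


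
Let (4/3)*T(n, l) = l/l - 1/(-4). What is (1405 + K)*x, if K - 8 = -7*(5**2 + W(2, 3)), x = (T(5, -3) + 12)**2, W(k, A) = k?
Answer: 6555897/32 ≈ 2.0487e+5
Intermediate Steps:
T(n, l) = 15/16 (T(n, l) = 3*(l/l - 1/(-4))/4 = 3*(1 - 1*(-1/4))/4 = 3*(1 + 1/4)/4 = (3/4)*(5/4) = 15/16)
x = 42849/256 (x = (15/16 + 12)**2 = (207/16)**2 = 42849/256 ≈ 167.38)
K = -181 (K = 8 - 7*(5**2 + 2) = 8 - 7*(25 + 2) = 8 - 7*27 = 8 - 189 = -181)
(1405 + K)*x = (1405 - 181)*(42849/256) = 1224*(42849/256) = 6555897/32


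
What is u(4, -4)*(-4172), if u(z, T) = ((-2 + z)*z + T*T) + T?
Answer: -83440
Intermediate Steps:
u(z, T) = T + T**2 + z*(-2 + z) (u(z, T) = (z*(-2 + z) + T**2) + T = (T**2 + z*(-2 + z)) + T = T + T**2 + z*(-2 + z))
u(4, -4)*(-4172) = (-4 + (-4)**2 + 4**2 - 2*4)*(-4172) = (-4 + 16 + 16 - 8)*(-4172) = 20*(-4172) = -83440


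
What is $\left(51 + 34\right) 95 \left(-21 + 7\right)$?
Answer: $-113050$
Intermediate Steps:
$\left(51 + 34\right) 95 \left(-21 + 7\right) = 85 \cdot 95 \left(-14\right) = 8075 \left(-14\right) = -113050$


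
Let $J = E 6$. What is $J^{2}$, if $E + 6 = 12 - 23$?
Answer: $10404$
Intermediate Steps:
$E = -17$ ($E = -6 + \left(12 - 23\right) = -6 - 11 = -17$)
$J = -102$ ($J = \left(-17\right) 6 = -102$)
$J^{2} = \left(-102\right)^{2} = 10404$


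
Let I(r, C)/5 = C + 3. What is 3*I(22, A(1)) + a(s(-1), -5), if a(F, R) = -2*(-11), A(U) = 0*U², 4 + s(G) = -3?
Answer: 67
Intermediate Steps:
s(G) = -7 (s(G) = -4 - 3 = -7)
A(U) = 0
I(r, C) = 15 + 5*C (I(r, C) = 5*(C + 3) = 5*(3 + C) = 15 + 5*C)
a(F, R) = 22
3*I(22, A(1)) + a(s(-1), -5) = 3*(15 + 5*0) + 22 = 3*(15 + 0) + 22 = 3*15 + 22 = 45 + 22 = 67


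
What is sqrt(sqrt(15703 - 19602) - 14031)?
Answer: sqrt(-14031 + I*sqrt(3899)) ≈ 0.2636 + 118.45*I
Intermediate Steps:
sqrt(sqrt(15703 - 19602) - 14031) = sqrt(sqrt(-3899) - 14031) = sqrt(I*sqrt(3899) - 14031) = sqrt(-14031 + I*sqrt(3899))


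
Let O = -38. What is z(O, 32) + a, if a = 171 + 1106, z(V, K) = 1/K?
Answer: 40865/32 ≈ 1277.0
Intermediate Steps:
a = 1277
z(O, 32) + a = 1/32 + 1277 = 40865/32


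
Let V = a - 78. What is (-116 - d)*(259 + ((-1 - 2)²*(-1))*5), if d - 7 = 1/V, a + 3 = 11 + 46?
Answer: -315757/12 ≈ -26313.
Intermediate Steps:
a = 54 (a = -3 + (11 + 46) = -3 + 57 = 54)
V = -24 (V = 54 - 78 = -24)
d = 167/24 (d = 7 + 1/(-24) = 7 - 1/24 = 167/24 ≈ 6.9583)
(-116 - d)*(259 + ((-1 - 2)²*(-1))*5) = (-116 - 1*167/24)*(259 + ((-1 - 2)²*(-1))*5) = (-116 - 167/24)*(259 + ((-3)²*(-1))*5) = -2951*(259 + (9*(-1))*5)/24 = -2951*(259 - 9*5)/24 = -2951*(259 - 45)/24 = -2951/24*214 = -315757/12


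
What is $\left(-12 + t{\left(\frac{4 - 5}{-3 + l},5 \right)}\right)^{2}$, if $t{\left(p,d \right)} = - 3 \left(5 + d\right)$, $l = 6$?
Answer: $1764$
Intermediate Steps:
$t{\left(p,d \right)} = -15 - 3 d$
$\left(-12 + t{\left(\frac{4 - 5}{-3 + l},5 \right)}\right)^{2} = \left(-12 - 30\right)^{2} = \left(-42\right)^{2} = 1764$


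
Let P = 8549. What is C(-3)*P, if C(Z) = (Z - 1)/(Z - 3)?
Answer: 17098/3 ≈ 5699.3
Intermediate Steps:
C(Z) = (-1 + Z)/(-3 + Z)
C(-3)*P = ((-1 - 3)/(-3 - 3))*8549 = (-4/(-6))*8549 = -⅙*(-4)*8549 = (⅔)*8549 = 17098/3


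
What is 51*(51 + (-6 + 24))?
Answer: 3519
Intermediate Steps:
51*(51 + (-6 + 24)) = 51*(51 + 18) = 51*69 = 3519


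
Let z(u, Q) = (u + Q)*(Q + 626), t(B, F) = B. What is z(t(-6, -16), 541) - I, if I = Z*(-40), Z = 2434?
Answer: 721705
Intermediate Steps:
z(u, Q) = (626 + Q)*(Q + u) (z(u, Q) = (Q + u)*(626 + Q) = (626 + Q)*(Q + u))
I = -97360 (I = 2434*(-40) = -97360)
z(t(-6, -16), 541) - I = (541² + 626*541 + 626*(-6) + 541*(-6)) - 1*(-97360) = (292681 + 338666 - 3756 - 3246) + 97360 = 624345 + 97360 = 721705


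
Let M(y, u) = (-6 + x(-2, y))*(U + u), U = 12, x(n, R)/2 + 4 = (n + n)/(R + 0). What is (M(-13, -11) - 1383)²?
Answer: 329531409/169 ≈ 1.9499e+6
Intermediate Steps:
x(n, R) = -8 + 4*n/R (x(n, R) = -8 + 2*((n + n)/(R + 0)) = -8 + 2*((2*n)/R) = -8 + 2*(2*n/R) = -8 + 4*n/R)
M(y, u) = (-14 - 8/y)*(12 + u) (M(y, u) = (-6 + (-8 + 4*(-2)/y))*(12 + u) = (-6 + (-8 - 8/y))*(12 + u) = (-14 - 8/y)*(12 + u))
(M(-13, -11) - 1383)² = ((-168 - 96/(-13) - 14*(-11) - 8*(-11)/(-13)) - 1383)² = ((-168 - 96*(-1/13) + 154 - 8*(-11)*(-1/13)) - 1383)² = ((-168 + 96/13 + 154 - 88/13) - 1383)² = (-174/13 - 1383)² = (-18153/13)² = 329531409/169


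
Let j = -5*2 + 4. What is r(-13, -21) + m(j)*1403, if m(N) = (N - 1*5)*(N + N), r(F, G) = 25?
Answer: 185221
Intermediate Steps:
j = -6 (j = -10 + 4 = -6)
m(N) = 2*N*(-5 + N) (m(N) = (N - 5)*(2*N) = (-5 + N)*(2*N) = 2*N*(-5 + N))
r(-13, -21) + m(j)*1403 = 25 + (2*(-6)*(-5 - 6))*1403 = 25 + (2*(-6)*(-11))*1403 = 25 + 132*1403 = 25 + 185196 = 185221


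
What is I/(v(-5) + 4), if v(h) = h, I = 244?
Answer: -244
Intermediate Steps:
I/(v(-5) + 4) = 244/(-5 + 4) = 244/(-1) = 244*(-1) = -244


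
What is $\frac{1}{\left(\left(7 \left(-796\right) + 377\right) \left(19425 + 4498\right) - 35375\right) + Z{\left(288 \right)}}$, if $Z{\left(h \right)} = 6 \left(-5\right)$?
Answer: $- \frac{1}{124315390} \approx -8.0441 \cdot 10^{-9}$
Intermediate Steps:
$Z{\left(h \right)} = -30$
$\frac{1}{\left(\left(7 \left(-796\right) + 377\right) \left(19425 + 4498\right) - 35375\right) + Z{\left(288 \right)}} = \frac{1}{\left(\left(7 \left(-796\right) + 377\right) \left(19425 + 4498\right) - 35375\right) - 30} = \frac{1}{\left(\left(-5572 + 377\right) 23923 - 35375\right) - 30} = \frac{1}{\left(\left(-5195\right) 23923 - 35375\right) - 30} = \frac{1}{\left(-124279985 - 35375\right) - 30} = \frac{1}{-124315360 - 30} = \frac{1}{-124315390} = - \frac{1}{124315390}$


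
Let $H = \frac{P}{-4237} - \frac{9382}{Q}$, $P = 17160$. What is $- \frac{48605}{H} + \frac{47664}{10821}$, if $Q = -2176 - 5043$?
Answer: $\frac{5363778450003533}{303444307142} \approx 17676.0$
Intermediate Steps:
$Q = -7219$
$H = - \frac{84126506}{30586903}$ ($H = \frac{17160}{-4237} - \frac{9382}{-7219} = 17160 \left(- \frac{1}{4237}\right) - - \frac{9382}{7219} = - \frac{17160}{4237} + \frac{9382}{7219} = - \frac{84126506}{30586903} \approx -2.7504$)
$- \frac{48605}{H} + \frac{47664}{10821} = - \frac{48605}{- \frac{84126506}{30586903}} + \frac{47664}{10821} = \left(-48605\right) \left(- \frac{30586903}{84126506}\right) + 47664 \cdot \frac{1}{10821} = \frac{1486676420315}{84126506} + \frac{15888}{3607} = \frac{5363778450003533}{303444307142}$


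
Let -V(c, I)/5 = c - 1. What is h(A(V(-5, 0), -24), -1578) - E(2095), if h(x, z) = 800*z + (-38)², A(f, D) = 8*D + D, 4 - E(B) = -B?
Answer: -1263055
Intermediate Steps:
E(B) = 4 + B (E(B) = 4 - (-1)*B = 4 + B)
V(c, I) = 5 - 5*c (V(c, I) = -5*(c - 1) = -5*(-1 + c) = 5 - 5*c)
A(f, D) = 9*D
h(x, z) = 1444 + 800*z (h(x, z) = 800*z + 1444 = 1444 + 800*z)
h(A(V(-5, 0), -24), -1578) - E(2095) = (1444 + 800*(-1578)) - (4 + 2095) = (1444 - 1262400) - 1*2099 = -1260956 - 2099 = -1263055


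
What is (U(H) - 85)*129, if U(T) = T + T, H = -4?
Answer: -11997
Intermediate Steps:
U(T) = 2*T
(U(H) - 85)*129 = (2*(-4) - 85)*129 = (-8 - 85)*129 = -93*129 = -11997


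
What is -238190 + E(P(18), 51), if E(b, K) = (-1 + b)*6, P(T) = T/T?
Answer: -238190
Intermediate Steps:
P(T) = 1
E(b, K) = -6 + 6*b
-238190 + E(P(18), 51) = -238190 + (-6 + 6*1) = -238190 + (-6 + 6) = -238190 + 0 = -238190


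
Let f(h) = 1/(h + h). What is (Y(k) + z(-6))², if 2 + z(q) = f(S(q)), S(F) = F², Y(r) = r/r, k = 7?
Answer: 5041/5184 ≈ 0.97241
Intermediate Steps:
Y(r) = 1
f(h) = 1/(2*h)
z(q) = -2 + 1/(2*q²) (z(q) = -2 + 1/(2*(q²)) = -2 + 1/(2*q²))
(Y(k) + z(-6))² = (1 + (-2 + (½)/(-6)²))² = (1 + (-2 + (½)*(1/36)))² = (1 + (-2 + 1/72))² = (1 - 143/72)² = (-71/72)² = 5041/5184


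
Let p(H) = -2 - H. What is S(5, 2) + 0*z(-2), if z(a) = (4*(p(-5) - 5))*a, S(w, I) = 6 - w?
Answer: 1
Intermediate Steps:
z(a) = -8*a (z(a) = (4*((-2 - 1*(-5)) - 5))*a = (4*((-2 + 5) - 5))*a = (4*(3 - 5))*a = (4*(-2))*a = -8*a)
S(5, 2) + 0*z(-2) = (6 - 1*5) + 0*(-8*(-2)) = (6 - 5) + 0*16 = 1 + 0 = 1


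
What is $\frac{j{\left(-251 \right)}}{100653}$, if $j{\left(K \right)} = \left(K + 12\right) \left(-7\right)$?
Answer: $\frac{239}{14379} \approx 0.016621$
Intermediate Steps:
$j{\left(K \right)} = -84 - 7 K$ ($j{\left(K \right)} = \left(12 + K\right) \left(-7\right) = -84 - 7 K$)
$\frac{j{\left(-251 \right)}}{100653} = \frac{-84 - -1757}{100653} = \left(-84 + 1757\right) \frac{1}{100653} = 1673 \cdot \frac{1}{100653} = \frac{239}{14379}$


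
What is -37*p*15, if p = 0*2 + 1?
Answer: -555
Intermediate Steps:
p = 1 (p = 0 + 1 = 1)
-37*p*15 = -37*1*15 = -37*15 = -555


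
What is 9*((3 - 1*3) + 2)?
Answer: 18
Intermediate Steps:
9*((3 - 1*3) + 2) = 9*((3 - 3) + 2) = 9*(0 + 2) = 9*2 = 18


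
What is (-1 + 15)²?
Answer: 196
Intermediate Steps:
(-1 + 15)² = 14² = 196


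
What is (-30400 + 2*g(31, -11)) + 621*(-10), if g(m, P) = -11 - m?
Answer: -36694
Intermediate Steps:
(-30400 + 2*g(31, -11)) + 621*(-10) = (-30400 + 2*(-11 - 1*31)) + 621*(-10) = (-30400 + 2*(-11 - 31)) - 6210 = (-30400 + 2*(-42)) - 6210 = (-30400 - 84) - 6210 = -30484 - 6210 = -36694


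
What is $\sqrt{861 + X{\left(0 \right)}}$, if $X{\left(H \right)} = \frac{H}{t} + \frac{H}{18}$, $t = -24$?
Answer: $\sqrt{861} \approx 29.343$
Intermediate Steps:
$X{\left(H \right)} = \frac{H}{72}$ ($X{\left(H \right)} = \frac{H}{-24} + \frac{H}{18} = H \left(- \frac{1}{24}\right) + H \frac{1}{18} = - \frac{H}{24} + \frac{H}{18} = \frac{H}{72}$)
$\sqrt{861 + X{\left(0 \right)}} = \sqrt{861 + \frac{1}{72} \cdot 0} = \sqrt{861 + 0} = \sqrt{861}$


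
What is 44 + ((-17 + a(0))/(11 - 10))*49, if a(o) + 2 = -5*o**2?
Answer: -887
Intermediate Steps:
a(o) = -2 - 5*o**2
44 + ((-17 + a(0))/(11 - 10))*49 = 44 + ((-17 + (-2 - 5*0**2))/(11 - 10))*49 = 44 + ((-17 + (-2 - 5*0))/1)*49 = 44 + ((-17 + (-2 + 0))*1)*49 = 44 + ((-17 - 2)*1)*49 = 44 - 19*1*49 = 44 - 19*49 = 44 - 931 = -887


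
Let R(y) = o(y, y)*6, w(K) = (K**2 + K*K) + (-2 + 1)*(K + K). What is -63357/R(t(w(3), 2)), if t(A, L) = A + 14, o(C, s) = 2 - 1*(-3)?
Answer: -21119/10 ≈ -2111.9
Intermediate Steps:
o(C, s) = 5 (o(C, s) = 2 + 3 = 5)
w(K) = -2*K + 2*K**2 (w(K) = (K**2 + K**2) - 2*K = 2*K**2 - 2*K = -2*K + 2*K**2)
t(A, L) = 14 + A
R(y) = 30 (R(y) = 5*6 = 30)
-63357/R(t(w(3), 2)) = -63357/30 = -63357*1/30 = -21119/10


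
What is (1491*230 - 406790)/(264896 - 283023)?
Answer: 63860/18127 ≈ 3.5229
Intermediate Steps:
(1491*230 - 406790)/(264896 - 283023) = (342930 - 406790)/(-18127) = -63860*(-1/18127) = 63860/18127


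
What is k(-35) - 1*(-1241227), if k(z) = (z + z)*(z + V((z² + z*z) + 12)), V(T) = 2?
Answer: 1243537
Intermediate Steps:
k(z) = 2*z*(2 + z) (k(z) = (z + z)*(z + 2) = (2*z)*(2 + z) = 2*z*(2 + z))
k(-35) - 1*(-1241227) = 2*(-35)*(2 - 35) - 1*(-1241227) = 2*(-35)*(-33) + 1241227 = 2310 + 1241227 = 1243537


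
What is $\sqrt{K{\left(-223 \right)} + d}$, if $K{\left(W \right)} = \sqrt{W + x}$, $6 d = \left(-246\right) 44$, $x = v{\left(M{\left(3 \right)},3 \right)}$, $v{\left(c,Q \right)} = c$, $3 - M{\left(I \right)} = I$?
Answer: $\sqrt{-1804 + i \sqrt{223}} \approx 0.1758 + 42.474 i$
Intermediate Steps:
$M{\left(I \right)} = 3 - I$
$x = 0$ ($x = 3 - 3 = 0$)
$d = -1804$ ($d = \frac{\left(-246\right) 44}{6} = \frac{1}{6} \left(-10824\right) = -1804$)
$K{\left(W \right)} = \sqrt{W}$ ($K{\left(W \right)} = \sqrt{W + 0} = \sqrt{W}$)
$\sqrt{K{\left(-223 \right)} + d} = \sqrt{\sqrt{-223} - 1804} = \sqrt{i \sqrt{223} - 1804} = \sqrt{-1804 + i \sqrt{223}}$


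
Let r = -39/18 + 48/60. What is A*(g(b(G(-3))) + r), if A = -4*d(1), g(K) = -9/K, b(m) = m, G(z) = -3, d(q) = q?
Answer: -98/15 ≈ -6.5333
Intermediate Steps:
A = -4 (A = -4*1 = -4)
r = -41/30 (r = -39*1/18 + 48*(1/60) = -13/6 + ⅘ = -41/30 ≈ -1.3667)
A*(g(b(G(-3))) + r) = -4*(-9/(-3) - 41/30) = -4*(-9*(-⅓) - 41/30) = -4*(3 - 41/30) = -4*49/30 = -98/15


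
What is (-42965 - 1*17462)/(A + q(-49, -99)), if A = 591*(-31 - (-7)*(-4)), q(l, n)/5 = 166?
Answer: 60427/34039 ≈ 1.7752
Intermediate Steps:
q(l, n) = 830 (q(l, n) = 5*166 = 830)
A = -34869 (A = 591*(-31 - 1*28) = 591*(-31 - 28) = 591*(-59) = -34869)
(-42965 - 1*17462)/(A + q(-49, -99)) = (-42965 - 1*17462)/(-34869 + 830) = (-42965 - 17462)/(-34039) = -60427*(-1/34039) = 60427/34039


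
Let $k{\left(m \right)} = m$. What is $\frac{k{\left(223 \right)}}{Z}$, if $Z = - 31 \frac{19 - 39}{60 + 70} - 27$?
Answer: $- \frac{2899}{289} \approx -10.031$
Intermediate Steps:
$Z = - \frac{289}{13}$ ($Z = - 31 \left(- \frac{20}{130}\right) - 27 = - 31 \left(\left(-20\right) \frac{1}{130}\right) - 27 = \left(-31\right) \left(- \frac{2}{13}\right) - 27 = \frac{62}{13} - 27 = - \frac{289}{13} \approx -22.231$)
$\frac{k{\left(223 \right)}}{Z} = \frac{223}{- \frac{289}{13}} = 223 \left(- \frac{13}{289}\right) = - \frac{2899}{289}$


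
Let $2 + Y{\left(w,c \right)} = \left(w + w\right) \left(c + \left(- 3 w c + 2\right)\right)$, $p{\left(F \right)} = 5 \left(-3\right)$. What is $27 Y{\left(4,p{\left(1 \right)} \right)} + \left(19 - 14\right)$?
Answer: $36023$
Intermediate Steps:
$p{\left(F \right)} = -15$
$Y{\left(w,c \right)} = -2 + 2 w \left(2 + c - 3 c w\right)$ ($Y{\left(w,c \right)} = -2 + \left(w + w\right) \left(c + \left(- 3 w c + 2\right)\right) = -2 + 2 w \left(c - \left(-2 + 3 c w\right)\right) = -2 + 2 w \left(2 + c - 3 c w\right)$)
$27 Y{\left(4,p{\left(1 \right)} \right)} + \left(19 - 14\right) = 27 \left(-2 + 4 \cdot 4 - - 90 \cdot 4^{2} + 2 \left(-15\right) 4\right) + \left(19 - 14\right) = 27 \left(-2 + 16 - \left(-90\right) 16 - 120\right) + \left(19 - 14\right) = 27 \left(-2 + 16 + 1440 - 120\right) + 5 = 27 \cdot 1334 + 5 = 36018 + 5 = 36023$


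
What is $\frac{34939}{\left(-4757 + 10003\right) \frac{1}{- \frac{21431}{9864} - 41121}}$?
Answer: $- \frac{14172620147525}{51746544} \approx -2.7389 \cdot 10^{5}$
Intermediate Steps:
$\frac{34939}{\left(-4757 + 10003\right) \frac{1}{- \frac{21431}{9864} - 41121}} = \frac{34939}{5246 \frac{1}{\left(-21431\right) \frac{1}{9864} - 41121}} = \frac{34939}{5246 \frac{1}{- \frac{21431}{9864} - 41121}} = \frac{34939}{5246 \frac{1}{- \frac{405638975}{9864}}} = \frac{34939}{5246 \left(- \frac{9864}{405638975}\right)} = \frac{34939}{- \frac{51746544}{405638975}} = 34939 \left(- \frac{405638975}{51746544}\right) = - \frac{14172620147525}{51746544}$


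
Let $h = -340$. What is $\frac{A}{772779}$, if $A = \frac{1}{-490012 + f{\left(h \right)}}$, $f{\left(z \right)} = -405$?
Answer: $- \frac{1}{378983958843} \approx -2.6386 \cdot 10^{-12}$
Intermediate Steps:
$A = - \frac{1}{490417}$ ($A = \frac{1}{-490012 - 405} = \frac{1}{-490417} = - \frac{1}{490417} \approx -2.0391 \cdot 10^{-6}$)
$\frac{A}{772779} = - \frac{1}{490417 \cdot 772779} = \left(- \frac{1}{490417}\right) \frac{1}{772779} = - \frac{1}{378983958843}$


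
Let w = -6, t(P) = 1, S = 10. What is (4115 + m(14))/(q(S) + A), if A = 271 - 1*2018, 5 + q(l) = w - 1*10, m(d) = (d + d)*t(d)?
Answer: -4143/1768 ≈ -2.3433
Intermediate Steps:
m(d) = 2*d (m(d) = (d + d)*1 = (2*d)*1 = 2*d)
q(l) = -21 (q(l) = -5 + (-6 - 1*10) = -5 + (-6 - 10) = -5 - 16 = -21)
A = -1747 (A = 271 - 2018 = -1747)
(4115 + m(14))/(q(S) + A) = (4115 + 2*14)/(-21 - 1747) = (4115 + 28)/(-1768) = 4143*(-1/1768) = -4143/1768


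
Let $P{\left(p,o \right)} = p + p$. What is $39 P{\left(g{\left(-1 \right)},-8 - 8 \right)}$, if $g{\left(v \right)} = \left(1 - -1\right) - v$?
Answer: $234$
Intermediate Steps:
$g{\left(v \right)} = 2 - v$ ($g{\left(v \right)} = \left(1 + 1\right) - v = 2 - v$)
$P{\left(p,o \right)} = 2 p$
$39 P{\left(g{\left(-1 \right)},-8 - 8 \right)} = 39 \cdot 2 \left(2 - -1\right) = 39 \cdot 2 \left(2 + 1\right) = 39 \cdot 2 \cdot 3 = 39 \cdot 6 = 234$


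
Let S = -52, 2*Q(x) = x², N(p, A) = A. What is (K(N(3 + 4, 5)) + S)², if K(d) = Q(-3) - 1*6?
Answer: 11449/4 ≈ 2862.3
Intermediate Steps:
Q(x) = x²/2
K(d) = -3/2 (K(d) = (½)*(-3)² - 1*6 = (½)*9 - 6 = 9/2 - 6 = -3/2)
(K(N(3 + 4, 5)) + S)² = (-3/2 - 52)² = (-107/2)² = 11449/4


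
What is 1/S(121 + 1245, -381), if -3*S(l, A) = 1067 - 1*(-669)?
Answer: -3/1736 ≈ -0.0017281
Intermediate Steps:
S(l, A) = -1736/3 (S(l, A) = -(1067 - 1*(-669))/3 = -(1067 + 669)/3 = -⅓*1736 = -1736/3)
1/S(121 + 1245, -381) = 1/(-1736/3) = -3/1736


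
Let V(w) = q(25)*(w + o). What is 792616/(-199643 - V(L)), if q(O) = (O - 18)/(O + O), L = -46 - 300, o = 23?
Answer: -39630800/9979889 ≈ -3.9711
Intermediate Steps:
L = -346
q(O) = (-18 + O)/(2*O) (q(O) = (-18 + O)/((2*O)) = (-18 + O)*(1/(2*O)) = (-18 + O)/(2*O))
V(w) = 161/50 + 7*w/50 (V(w) = ((1/2)*(-18 + 25)/25)*(w + 23) = ((1/2)*(1/25)*7)*(23 + w) = 7*(23 + w)/50 = 161/50 + 7*w/50)
792616/(-199643 - V(L)) = 792616/(-199643 - (161/50 + (7/50)*(-346))) = 792616/(-199643 - (161/50 - 1211/25)) = 792616/(-199643 - 1*(-2261/50)) = 792616/(-199643 + 2261/50) = 792616/(-9979889/50) = 792616*(-50/9979889) = -39630800/9979889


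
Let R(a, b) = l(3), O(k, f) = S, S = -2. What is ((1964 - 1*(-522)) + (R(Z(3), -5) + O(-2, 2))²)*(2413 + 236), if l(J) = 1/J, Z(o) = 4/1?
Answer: 19778317/3 ≈ 6.5928e+6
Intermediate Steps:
Z(o) = 4 (Z(o) = 4*1 = 4)
O(k, f) = -2
R(a, b) = ⅓ (R(a, b) = 1/3 = ⅓)
((1964 - 1*(-522)) + (R(Z(3), -5) + O(-2, 2))²)*(2413 + 236) = ((1964 - 1*(-522)) + (⅓ - 2)²)*(2413 + 236) = ((1964 + 522) + (-5/3)²)*2649 = (2486 + 25/9)*2649 = (22399/9)*2649 = 19778317/3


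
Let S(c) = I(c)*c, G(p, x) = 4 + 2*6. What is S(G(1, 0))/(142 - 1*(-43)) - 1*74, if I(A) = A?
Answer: -13434/185 ≈ -72.616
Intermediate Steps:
G(p, x) = 16 (G(p, x) = 4 + 12 = 16)
S(c) = c**2 (S(c) = c*c = c**2)
S(G(1, 0))/(142 - 1*(-43)) - 1*74 = 16**2/(142 - 1*(-43)) - 1*74 = 256/(142 + 43) - 74 = 256/185 - 74 = -13434/185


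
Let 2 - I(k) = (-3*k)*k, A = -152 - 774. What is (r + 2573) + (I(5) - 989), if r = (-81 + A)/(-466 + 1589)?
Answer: 1864296/1123 ≈ 1660.1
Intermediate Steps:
A = -926
I(k) = 2 + 3*k² (I(k) = 2 - (-3*k)*k = 2 - (-3)*k² = 2 + 3*k²)
r = -1007/1123 (r = (-81 - 926)/(-466 + 1589) = -1007/1123 ≈ -0.89671)
(r + 2573) + (I(5) - 989) = (-1007/1123 + 2573) + ((2 + 3*5²) - 989) = 2888472/1123 + ((2 + 3*25) - 989) = 2888472/1123 + ((2 + 75) - 989) = 2888472/1123 + (77 - 989) = 2888472/1123 - 912 = 1864296/1123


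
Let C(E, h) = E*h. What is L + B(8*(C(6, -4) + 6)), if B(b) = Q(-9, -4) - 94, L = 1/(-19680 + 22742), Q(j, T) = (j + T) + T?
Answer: -339881/3062 ≈ -111.00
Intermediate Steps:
Q(j, T) = j + 2*T (Q(j, T) = (T + j) + T = j + 2*T)
L = 1/3062 ≈ 0.00032658
B(b) = -111 (B(b) = (-9 + 2*(-4)) - 94 = (-9 - 8) - 94 = -17 - 94 = -111)
L + B(8*(C(6, -4) + 6)) = 1/3062 - 111 = -339881/3062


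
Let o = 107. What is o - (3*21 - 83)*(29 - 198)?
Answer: -3273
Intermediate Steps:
o - (3*21 - 83)*(29 - 198) = 107 - (3*21 - 83)*(29 - 198) = 107 - (63 - 83)*(-169) = 107 - (-20)*(-169) = 107 - 1*3380 = 107 - 3380 = -3273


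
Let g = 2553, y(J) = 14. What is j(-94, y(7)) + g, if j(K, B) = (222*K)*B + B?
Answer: -289585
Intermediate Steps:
j(K, B) = B + 222*B*K (j(K, B) = 222*B*K + B = B + 222*B*K)
j(-94, y(7)) + g = 14*(1 + 222*(-94)) + 2553 = 14*(1 - 20868) + 2553 = 14*(-20867) + 2553 = -292138 + 2553 = -289585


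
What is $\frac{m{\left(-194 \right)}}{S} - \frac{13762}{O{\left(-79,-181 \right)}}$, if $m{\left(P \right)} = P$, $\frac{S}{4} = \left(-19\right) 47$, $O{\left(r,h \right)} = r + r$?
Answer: $\frac{12297129}{141094} \approx 87.156$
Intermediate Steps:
$O{\left(r,h \right)} = 2 r$
$S = -3572$ ($S = 4 \left(\left(-19\right) 47\right) = 4 \left(-893\right) = -3572$)
$\frac{m{\left(-194 \right)}}{S} - \frac{13762}{O{\left(-79,-181 \right)}} = - \frac{194}{-3572} - \frac{13762}{2 \left(-79\right)} = \left(-194\right) \left(- \frac{1}{3572}\right) - \frac{13762}{-158} = \frac{97}{1786} - - \frac{6881}{79} = \frac{97}{1786} + \frac{6881}{79} = \frac{12297129}{141094}$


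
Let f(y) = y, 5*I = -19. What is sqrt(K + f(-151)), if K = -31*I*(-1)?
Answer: 8*I*sqrt(105)/5 ≈ 16.395*I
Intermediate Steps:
I = -19/5 (I = (1/5)*(-19) = -19/5 ≈ -3.8000)
K = -589/5 (K = -31*(-19/5)*(-1) = (589/5)*(-1) = -589/5 ≈ -117.80)
sqrt(K + f(-151)) = sqrt(-589/5 - 151) = sqrt(-1344/5) = 8*I*sqrt(105)/5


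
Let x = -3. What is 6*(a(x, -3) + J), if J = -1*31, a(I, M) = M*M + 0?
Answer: -132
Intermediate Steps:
a(I, M) = M² (a(I, M) = M² + 0 = M²)
J = -31
6*(a(x, -3) + J) = 6*((-3)² - 31) = 6*(9 - 31) = 6*(-22) = -132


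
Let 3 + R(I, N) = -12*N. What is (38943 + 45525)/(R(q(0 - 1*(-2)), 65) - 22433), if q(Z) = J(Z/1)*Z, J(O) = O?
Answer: -21117/5804 ≈ -3.6384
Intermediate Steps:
q(Z) = Z² (q(Z) = (Z/1)*Z = (Z*1)*Z = Z*Z = Z²)
R(I, N) = -3 - 12*N
(38943 + 45525)/(R(q(0 - 1*(-2)), 65) - 22433) = (38943 + 45525)/((-3 - 12*65) - 22433) = 84468/((-3 - 780) - 22433) = 84468/(-783 - 22433) = 84468/(-23216) = 84468*(-1/23216) = -21117/5804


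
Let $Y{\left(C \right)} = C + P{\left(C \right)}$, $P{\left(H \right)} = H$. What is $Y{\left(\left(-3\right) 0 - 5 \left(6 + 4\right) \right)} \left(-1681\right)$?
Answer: $168100$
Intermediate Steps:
$Y{\left(C \right)} = 2 C$ ($Y{\left(C \right)} = C + C = 2 C$)
$Y{\left(\left(-3\right) 0 - 5 \left(6 + 4\right) \right)} \left(-1681\right) = 2 \left(\left(-3\right) 0 - 5 \left(6 + 4\right)\right) \left(-1681\right) = 2 \left(0 - 50\right) \left(-1681\right) = 2 \left(-50\right) \left(-1681\right) = \left(-100\right) \left(-1681\right) = 168100$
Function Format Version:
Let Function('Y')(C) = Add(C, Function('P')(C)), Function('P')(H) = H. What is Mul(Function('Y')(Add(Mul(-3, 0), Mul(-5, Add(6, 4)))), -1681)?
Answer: 168100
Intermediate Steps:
Function('Y')(C) = Mul(2, C) (Function('Y')(C) = Add(C, C) = Mul(2, C))
Mul(Function('Y')(Add(Mul(-3, 0), Mul(-5, Add(6, 4)))), -1681) = Mul(Mul(2, Add(Mul(-3, 0), Mul(-5, Add(6, 4)))), -1681) = Mul(Mul(2, Add(0, Mul(-5, 10))), -1681) = Mul(Mul(2, Add(0, -50)), -1681) = Mul(Mul(2, -50), -1681) = Mul(-100, -1681) = 168100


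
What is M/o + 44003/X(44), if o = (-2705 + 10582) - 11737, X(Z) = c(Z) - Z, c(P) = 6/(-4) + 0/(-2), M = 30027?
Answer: -342435617/351260 ≈ -974.88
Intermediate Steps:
c(P) = -3/2 (c(P) = 6*(-¼) + 0*(-½) = -3/2 + 0 = -3/2)
X(Z) = -3/2 - Z
o = -3860 (o = 7877 - 11737 = -3860)
M/o + 44003/X(44) = 30027/(-3860) + 44003/(-3/2 - 1*44) = 30027*(-1/3860) + 44003/(-3/2 - 44) = -30027/3860 + 44003/(-91/2) = -30027/3860 + 44003*(-2/91) = -30027/3860 - 88006/91 = -342435617/351260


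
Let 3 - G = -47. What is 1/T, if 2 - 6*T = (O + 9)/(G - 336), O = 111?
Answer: 429/173 ≈ 2.4798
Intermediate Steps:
G = 50 (G = 3 - 1*(-47) = 3 + 47 = 50)
T = 173/429 (T = ⅓ - (111 + 9)/(6*(50 - 336)) = ⅓ - 20/(-286) = ⅓ - 20*(-1)/286 = ⅓ - ⅙*(-60/143) = ⅓ + 10/143 = 173/429 ≈ 0.40326)
1/T = 1/(173/429) = 429/173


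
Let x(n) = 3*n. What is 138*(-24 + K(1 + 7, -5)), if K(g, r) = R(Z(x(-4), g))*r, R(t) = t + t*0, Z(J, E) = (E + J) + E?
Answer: -6072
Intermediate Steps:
Z(J, E) = J + 2*E
R(t) = t (R(t) = t + 0 = t)
K(g, r) = r*(-12 + 2*g) (K(g, r) = (3*(-4) + 2*g)*r = (-12 + 2*g)*r = r*(-12 + 2*g))
138*(-24 + K(1 + 7, -5)) = 138*(-24 + 2*(-5)*(-6 + (1 + 7))) = 138*(-24 + 2*(-5)*(-6 + 8)) = 138*(-24 + 2*(-5)*2) = 138*(-24 - 20) = 138*(-44) = -6072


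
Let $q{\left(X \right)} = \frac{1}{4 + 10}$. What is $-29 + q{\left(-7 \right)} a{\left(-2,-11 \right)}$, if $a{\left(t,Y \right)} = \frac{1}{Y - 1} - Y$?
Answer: $- \frac{4741}{168} \approx -28.22$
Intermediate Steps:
$q{\left(X \right)} = \frac{1}{14}$
$a{\left(t,Y \right)} = \frac{1}{-1 + Y} - Y$
$-29 + q{\left(-7 \right)} a{\left(-2,-11 \right)} = -29 + \frac{\frac{1}{-1 - 11} \left(1 - 11 - \left(-11\right)^{2}\right)}{14} = -29 + \frac{\frac{1}{-12} \left(1 - 11 - 121\right)}{14} = -29 + \frac{\left(- \frac{1}{12}\right) \left(1 - 11 - 121\right)}{14} = -29 + \frac{\left(- \frac{1}{12}\right) \left(-131\right)}{14} = -29 + \frac{1}{14} \cdot \frac{131}{12} = -29 + \frac{131}{168} = - \frac{4741}{168}$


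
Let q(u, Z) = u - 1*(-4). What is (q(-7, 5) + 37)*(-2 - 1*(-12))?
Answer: 340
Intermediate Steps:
q(u, Z) = 4 + u (q(u, Z) = u + 4 = 4 + u)
(q(-7, 5) + 37)*(-2 - 1*(-12)) = ((4 - 7) + 37)*(-2 - 1*(-12)) = (-3 + 37)*(-2 + 12) = 34*10 = 340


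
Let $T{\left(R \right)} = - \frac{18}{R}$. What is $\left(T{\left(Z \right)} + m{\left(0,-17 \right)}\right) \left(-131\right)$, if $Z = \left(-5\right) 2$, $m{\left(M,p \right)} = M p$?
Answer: $- \frac{1179}{5} \approx -235.8$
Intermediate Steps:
$Z = -10$
$\left(T{\left(Z \right)} + m{\left(0,-17 \right)}\right) \left(-131\right) = \left(- \frac{18}{-10} + 0 \left(-17\right)\right) \left(-131\right) = \left(\left(-18\right) \left(- \frac{1}{10}\right) + 0\right) \left(-131\right) = \left(\frac{9}{5} + 0\right) \left(-131\right) = \frac{9}{5} \left(-131\right) = - \frac{1179}{5}$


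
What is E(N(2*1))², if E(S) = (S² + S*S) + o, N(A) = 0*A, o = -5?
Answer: 25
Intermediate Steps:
N(A) = 0
E(S) = -5 + 2*S² (E(S) = (S² + S*S) - 5 = (S² + S²) - 5 = 2*S² - 5 = -5 + 2*S²)
E(N(2*1))² = (-5 + 2*0²)² = (-5 + 2*0)² = (-5 + 0)² = (-5)² = 25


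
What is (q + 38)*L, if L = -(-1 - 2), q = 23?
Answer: 183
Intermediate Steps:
L = 3 (L = -1*(-3) = 3)
(q + 38)*L = (23 + 38)*3 = 61*3 = 183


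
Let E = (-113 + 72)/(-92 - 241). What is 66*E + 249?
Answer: 28541/111 ≈ 257.13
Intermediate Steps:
E = 41/333 (E = -41/(-333) = -41*(-1/333) = 41/333 ≈ 0.12312)
66*E + 249 = 66*(41/333) + 249 = 902/111 + 249 = 28541/111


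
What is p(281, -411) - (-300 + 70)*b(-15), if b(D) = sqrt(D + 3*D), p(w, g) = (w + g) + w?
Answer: 151 + 460*I*sqrt(15) ≈ 151.0 + 1781.6*I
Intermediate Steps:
p(w, g) = g + 2*w (p(w, g) = (g + w) + w = g + 2*w)
b(D) = 2*sqrt(D) (b(D) = sqrt(4*D) = 2*sqrt(D))
p(281, -411) - (-300 + 70)*b(-15) = (-411 + 2*281) - (-300 + 70)*2*sqrt(-15) = (-411 + 562) - (-230)*2*(I*sqrt(15)) = 151 - (-230)*2*I*sqrt(15) = 151 - (-460)*I*sqrt(15) = 151 + 460*I*sqrt(15)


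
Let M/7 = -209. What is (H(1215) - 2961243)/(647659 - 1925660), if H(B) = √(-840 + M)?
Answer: 2961243/1278001 - 7*I*√47/1278001 ≈ 2.3171 - 3.7551e-5*I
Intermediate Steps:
M = -1463 (M = 7*(-209) = -1463)
H(B) = 7*I*√47 (H(B) = √(-840 - 1463) = √(-2303) = 7*I*√47)
(H(1215) - 2961243)/(647659 - 1925660) = (7*I*√47 - 2961243)/(647659 - 1925660) = (-2961243 + 7*I*√47)/(-1278001) = (-2961243 + 7*I*√47)*(-1/1278001) = 2961243/1278001 - 7*I*√47/1278001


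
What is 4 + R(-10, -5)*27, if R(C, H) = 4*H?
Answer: -536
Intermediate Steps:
4 + R(-10, -5)*27 = 4 + (4*(-5))*27 = 4 - 20*27 = 4 - 540 = -536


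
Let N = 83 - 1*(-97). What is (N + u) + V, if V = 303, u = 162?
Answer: 645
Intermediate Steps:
N = 180 (N = 83 + 97 = 180)
(N + u) + V = (180 + 162) + 303 = 342 + 303 = 645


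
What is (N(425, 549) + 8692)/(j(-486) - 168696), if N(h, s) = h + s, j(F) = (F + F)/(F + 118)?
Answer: -32936/574807 ≈ -0.057299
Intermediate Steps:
j(F) = 2*F/(118 + F) (j(F) = (2*F)/(118 + F) = 2*F/(118 + F))
(N(425, 549) + 8692)/(j(-486) - 168696) = ((425 + 549) + 8692)/(2*(-486)/(118 - 486) - 168696) = (974 + 8692)/(2*(-486)/(-368) - 168696) = 9666/(2*(-486)*(-1/368) - 168696) = 9666/(243/92 - 168696) = 9666/(-15519789/92) = 9666*(-92/15519789) = -32936/574807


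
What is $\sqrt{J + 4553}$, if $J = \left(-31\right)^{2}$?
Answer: $\sqrt{5514} \approx 74.256$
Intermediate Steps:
$J = 961$
$\sqrt{J + 4553} = \sqrt{961 + 4553} = \sqrt{5514}$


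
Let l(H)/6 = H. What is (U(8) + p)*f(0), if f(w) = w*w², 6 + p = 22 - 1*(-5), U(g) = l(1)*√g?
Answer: 0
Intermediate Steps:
l(H) = 6*H
U(g) = 6*√g (U(g) = (6*1)*√g = 6*√g)
p = 21 (p = -6 + (22 - 1*(-5)) = -6 + (22 + 5) = -6 + 27 = 21)
f(w) = w³
(U(8) + p)*f(0) = (6*√8 + 21)*0³ = (6*(2*√2) + 21)*0 = (12*√2 + 21)*0 = (21 + 12*√2)*0 = 0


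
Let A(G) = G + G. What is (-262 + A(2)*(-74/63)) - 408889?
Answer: -25776809/63 ≈ -4.0916e+5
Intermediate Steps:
A(G) = 2*G
(-262 + A(2)*(-74/63)) - 408889 = (-262 + (2*2)*(-74/63)) - 408889 = (-262 + 4*(-74*1/63)) - 408889 = (-262 + 4*(-74/63)) - 408889 = (-262 - 296/63) - 408889 = -16802/63 - 408889 = -25776809/63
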